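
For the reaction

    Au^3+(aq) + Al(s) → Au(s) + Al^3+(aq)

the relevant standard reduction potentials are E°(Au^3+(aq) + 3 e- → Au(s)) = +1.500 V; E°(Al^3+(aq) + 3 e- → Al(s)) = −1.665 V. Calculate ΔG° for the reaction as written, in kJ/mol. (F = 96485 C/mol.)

In the reaction as written Au^3+(aq) is reduced, so the Au³⁺/Au couple is the cathode and Al³⁺/Al is the anode.
E°cell = +1.500 − (−1.665) = +3.165 V; balancing electrons gives n = 3.
ΔG° = −nFE°cell = −(3)(96485)(+3.165) J/mol = −916 kJ/mol.

−916 kJ/mol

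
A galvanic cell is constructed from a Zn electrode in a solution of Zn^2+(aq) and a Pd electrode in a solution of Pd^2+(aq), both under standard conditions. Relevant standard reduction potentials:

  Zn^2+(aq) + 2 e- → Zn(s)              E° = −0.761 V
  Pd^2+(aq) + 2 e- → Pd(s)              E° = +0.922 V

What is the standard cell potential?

+1.683 V

The Pd²⁺/Pd couple has the higher E°, so Pd ion is reduced (cathode) and Zn is oxidized (anode).
E°cell = E°(cathode) − E°(anode) = +0.922 − (−0.761) = +1.683 V.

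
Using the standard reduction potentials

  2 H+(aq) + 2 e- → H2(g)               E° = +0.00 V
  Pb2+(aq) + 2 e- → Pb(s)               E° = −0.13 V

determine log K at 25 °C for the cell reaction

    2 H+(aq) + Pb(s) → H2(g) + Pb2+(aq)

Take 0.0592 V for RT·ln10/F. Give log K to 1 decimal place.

log K = 4.4

The 2H⁺/H₂ couple is reduced (cathode); E°cell = +0.00 − (−0.13) = +0.13 V with n = 2.
At equilibrium E = 0, so log K = nE°cell / 0.0592 = (2)(+0.13) / 0.0592 = 4.4.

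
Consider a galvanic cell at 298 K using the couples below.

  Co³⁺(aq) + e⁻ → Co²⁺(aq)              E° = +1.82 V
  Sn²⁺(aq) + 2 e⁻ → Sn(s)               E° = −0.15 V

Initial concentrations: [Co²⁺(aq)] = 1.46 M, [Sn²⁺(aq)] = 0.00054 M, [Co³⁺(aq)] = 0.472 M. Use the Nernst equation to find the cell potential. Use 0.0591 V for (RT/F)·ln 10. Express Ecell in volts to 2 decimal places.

The Co³⁺/Co²⁺ couple has the more positive E°, so it is the cathode; Sn²⁺/Sn is the anode.
E°cell = +1.82 − (−0.15) = +1.97 V, with n = 2 electrons transferred.
The balanced reaction is 2 Co³⁺(aq) + Sn(s) → 2 Co²⁺(aq) + Sn²⁺(aq), so Q = ([Co²⁺(aq)]^2·[Sn²⁺(aq)]) / [Co³⁺(aq)]^2 = 0.00517 and log Q = −2.287.
E = E° − (0.0591/n)·log Q = +1.97 − (0.0591/2)(−2.287) = +2.04 V.

+2.04 V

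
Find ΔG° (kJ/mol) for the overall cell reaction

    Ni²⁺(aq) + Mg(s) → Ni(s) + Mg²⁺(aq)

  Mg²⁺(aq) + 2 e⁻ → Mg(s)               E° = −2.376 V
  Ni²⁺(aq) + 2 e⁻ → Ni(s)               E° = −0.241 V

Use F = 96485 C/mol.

−412 kJ/mol

In the reaction as written Ni²⁺(aq) is reduced, so the Ni²⁺/Ni couple is the cathode and Mg²⁺/Mg is the anode.
E°cell = −0.241 − (−2.376) = +2.135 V; balancing electrons gives n = 2.
ΔG° = −nFE°cell = −(2)(96485)(+2.135) J/mol = −412 kJ/mol.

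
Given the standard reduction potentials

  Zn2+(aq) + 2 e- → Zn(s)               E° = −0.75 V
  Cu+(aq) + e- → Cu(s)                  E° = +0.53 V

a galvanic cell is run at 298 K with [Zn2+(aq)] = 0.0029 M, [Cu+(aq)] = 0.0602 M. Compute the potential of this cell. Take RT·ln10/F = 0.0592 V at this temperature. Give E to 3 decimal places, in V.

Since E°(Cu⁺/Cu) > E°(Zn²⁺/Zn), Cu⁺/Cu serves as the cathode.
E°cell = E°cat − E°an = +0.53 − (−0.75) = +1.28 V; n = 2.
For the overall reaction 2 Cu+(aq) + Zn(s) → 2 Cu(s) + Zn2+(aq), Q = [Zn2+(aq)] / [Cu+(aq)]^2 = 0.8, giving log Q = −0.097.
E = E° − (0.0592/n)·log Q = +1.28 − (0.0592/2)(−0.097) = +1.283 V.

+1.283 V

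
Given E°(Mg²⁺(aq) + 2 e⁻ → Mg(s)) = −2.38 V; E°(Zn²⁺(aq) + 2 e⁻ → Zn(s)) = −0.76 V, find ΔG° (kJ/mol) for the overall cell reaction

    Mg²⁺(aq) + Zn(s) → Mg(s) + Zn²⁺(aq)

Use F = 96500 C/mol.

In the reaction as written Mg²⁺(aq) is reduced, so the Mg²⁺/Mg couple is the cathode and Zn²⁺/Zn is the anode.
E°cell = −2.38 − (−0.76) = −1.62 V; balancing electrons gives n = 2.
ΔG° = −nFE°cell = −(2)(96500)(−1.62) J/mol = +313 kJ/mol.

+313 kJ/mol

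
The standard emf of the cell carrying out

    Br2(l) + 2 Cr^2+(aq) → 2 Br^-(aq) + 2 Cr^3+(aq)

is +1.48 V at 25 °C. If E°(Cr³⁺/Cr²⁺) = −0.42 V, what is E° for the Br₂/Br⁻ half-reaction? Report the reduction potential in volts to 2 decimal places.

In the reaction as written the Br₂/Br⁻ couple is reduced (cathode) and Cr³⁺/Cr²⁺ is oxidized (anode), so E°cell = E°(Br₂/Br⁻) − E°(Cr³⁺/Cr²⁺).
E°(Br₂/Br⁻) = E°cell + E°(anode) = +1.48 + (−0.42) = +1.06 V.

+1.06 V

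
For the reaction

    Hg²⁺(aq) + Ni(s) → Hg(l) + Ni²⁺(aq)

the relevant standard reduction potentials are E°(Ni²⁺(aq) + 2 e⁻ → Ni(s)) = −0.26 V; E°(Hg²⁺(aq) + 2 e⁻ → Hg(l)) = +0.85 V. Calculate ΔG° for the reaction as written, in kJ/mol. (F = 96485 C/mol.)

In the reaction as written Hg²⁺(aq) is reduced, so the Hg²⁺/Hg couple is the cathode and Ni²⁺/Ni is the anode.
E°cell = +0.85 − (−0.26) = +1.11 V; balancing electrons gives n = 2.
ΔG° = −nFE°cell = −(2)(96485)(+1.11) J/mol = −214 kJ/mol.

−214 kJ/mol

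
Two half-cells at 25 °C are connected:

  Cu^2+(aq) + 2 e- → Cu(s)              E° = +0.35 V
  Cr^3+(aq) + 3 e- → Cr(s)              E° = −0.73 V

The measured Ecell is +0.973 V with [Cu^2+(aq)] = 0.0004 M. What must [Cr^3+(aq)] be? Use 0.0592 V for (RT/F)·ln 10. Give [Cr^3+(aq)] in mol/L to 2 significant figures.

2.1 M

The Cu²⁺/Cu couple has the larger reduction potential, so it is the cathode: E°cell = +0.35 − (−0.73) = +1.08 V and n = 6.
Rearranging E = E° − (0.0592/n)·log Q gives log Q = 6(+1.08 − (+0.973))/0.0592 = 10.845.
Balancing electrons gives 3 Cu^2+(aq) + 2 Cr(s) → 3 Cu(s) + 2 Cr^3+(aq); thus Q = [Cr^3+(aq)]^2 / [Cu^2+(aq)]^3.
Substituting the known concentrations and solving, log [Cr^3+(aq)] = 0.326 and [Cr^3+(aq)] = 2.1 M.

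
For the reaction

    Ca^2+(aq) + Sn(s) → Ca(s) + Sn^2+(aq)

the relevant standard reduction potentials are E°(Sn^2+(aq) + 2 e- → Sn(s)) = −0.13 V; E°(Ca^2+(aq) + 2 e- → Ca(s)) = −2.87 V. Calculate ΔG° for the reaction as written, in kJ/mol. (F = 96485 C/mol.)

+529 kJ/mol

In the reaction as written Ca^2+(aq) is reduced, so the Ca²⁺/Ca couple is the cathode and Sn²⁺/Sn is the anode.
E°cell = −2.87 − (−0.13) = −2.74 V; balancing electrons gives n = 2.
ΔG° = −nFE°cell = −(2)(96485)(−2.74) J/mol = +529 kJ/mol.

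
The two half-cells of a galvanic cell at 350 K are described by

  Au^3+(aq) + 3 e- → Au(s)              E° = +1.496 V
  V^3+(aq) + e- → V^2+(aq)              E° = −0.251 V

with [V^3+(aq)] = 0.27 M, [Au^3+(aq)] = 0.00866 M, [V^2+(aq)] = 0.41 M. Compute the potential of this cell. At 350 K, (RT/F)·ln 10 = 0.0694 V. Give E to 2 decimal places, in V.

The Au³⁺/Au couple has the more positive E°, so it is the cathode; V³⁺/V²⁺ is the anode.
E°cell = +1.496 − (−0.251) = +1.747 V, with n = 3 electrons transferred.
The balanced reaction is Au^3+(aq) + 3 V^2+(aq) → Au(s) + 3 V^3+(aq), so Q = [V^3+(aq)]^3 / ([Au^3+(aq)]·[V^2+(aq)]^3) = 33 and log Q = 1.518.
E = E° − (0.0694/n)·log Q = +1.747 − (0.0694/3)(1.518) = +1.71 V.

+1.71 V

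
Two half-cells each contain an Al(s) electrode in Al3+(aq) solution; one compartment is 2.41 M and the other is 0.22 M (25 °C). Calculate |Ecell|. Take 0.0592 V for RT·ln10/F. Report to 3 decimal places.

0.021 V

For a concentration cell E°cell = 0, since both electrodes use the same couple.
The compartment with the higher Al3+(aq) concentration (2.41 M) acts as the cathode; ions are reduced there and produced at the dilute (0.22 M) anode.
With n = 3, Ecell = −(0.0592/3)·log([dilute]/[conc]) = −(0.0592/3)·log(0.22/2.41) = +0.021 V.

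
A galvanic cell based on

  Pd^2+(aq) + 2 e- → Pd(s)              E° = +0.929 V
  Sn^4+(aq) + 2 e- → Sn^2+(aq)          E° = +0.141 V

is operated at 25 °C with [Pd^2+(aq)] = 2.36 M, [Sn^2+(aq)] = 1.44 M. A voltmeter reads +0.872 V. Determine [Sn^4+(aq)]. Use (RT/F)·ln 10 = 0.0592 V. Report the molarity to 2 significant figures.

0.0049 M

With Pd²⁺/Pd at the cathode and Sn⁴⁺/Sn²⁺ at the anode, E°cell = +0.929 − (+0.141) = +0.788 V (n = 2).
Rearranging E = E° − (0.0592/n)·log Q gives log Q = 2(+0.788 − (+0.872))/0.0592 = −2.838.
For Pd^2+(aq) + Sn^2+(aq) → Pd(s) + Sn^4+(aq), the reaction quotient is Q = [Sn^4+(aq)] / ([Pd^2+(aq)]·[Sn^2+(aq)]).
Substituting the known concentrations and solving, log [Sn^4+(aq)] = −2.307 and [Sn^4+(aq)] = 0.0049 M.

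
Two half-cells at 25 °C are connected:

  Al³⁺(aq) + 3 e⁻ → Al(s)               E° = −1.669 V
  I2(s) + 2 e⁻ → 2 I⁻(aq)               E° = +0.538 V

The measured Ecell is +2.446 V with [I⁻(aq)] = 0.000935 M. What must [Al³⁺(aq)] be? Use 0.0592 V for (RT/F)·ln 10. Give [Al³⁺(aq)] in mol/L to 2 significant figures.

0.00095 M

With I₂/I⁻ at the cathode and Al³⁺/Al at the anode, E°cell = +0.538 − (−1.669) = +2.207 V (n = 6).
From the Nernst equation, log Q = n(E° − E)/0.0592 = 6·(+2.207 − (+2.446))/0.0592 = −24.223.
For 3 I2(s) + 2 Al(s) → 6 I⁻(aq) + 2 Al³⁺(aq), the reaction quotient is Q = [I⁻(aq)]^6·[Al³⁺(aq)]^2.
Solving for the unknown gives log [Al³⁺(aq)] = −3.024, so [Al³⁺(aq)] ≈ 0.00095 M.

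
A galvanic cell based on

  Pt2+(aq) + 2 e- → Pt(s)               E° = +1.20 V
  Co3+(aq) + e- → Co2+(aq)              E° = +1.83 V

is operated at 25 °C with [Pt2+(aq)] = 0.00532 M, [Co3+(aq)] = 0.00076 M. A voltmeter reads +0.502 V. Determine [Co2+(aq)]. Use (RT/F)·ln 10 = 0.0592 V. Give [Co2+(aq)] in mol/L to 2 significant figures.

1.5 M

With Co³⁺/Co²⁺ at the cathode and Pt²⁺/Pt at the anode, E°cell = +1.83 − (+1.20) = +0.63 V (n = 2).
From the Nernst equation, log Q = n(E° − E)/0.0592 = 2·(+0.63 − (+0.502))/0.0592 = 4.324.
The balanced reaction is 2 Co3+(aq) + Pt(s) → 2 Co2+(aq) + Pt2+(aq), so Q = ([Co2+(aq)]^2·[Pt2+(aq)]) / [Co3+(aq)]^2.
Substituting the known concentrations and solving, log [Co2+(aq)] = 0.180 and [Co2+(aq)] = 1.5 M.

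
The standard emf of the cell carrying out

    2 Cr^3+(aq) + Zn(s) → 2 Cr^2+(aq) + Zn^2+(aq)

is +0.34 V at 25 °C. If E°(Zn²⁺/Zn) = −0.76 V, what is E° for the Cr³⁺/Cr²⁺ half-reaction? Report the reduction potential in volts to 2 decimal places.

−0.42 V

In the reaction as written the Cr³⁺/Cr²⁺ couple is reduced (cathode) and Zn²⁺/Zn is oxidized (anode), so E°cell = E°(Cr³⁺/Cr²⁺) − E°(Zn²⁺/Zn).
E°(Cr³⁺/Cr²⁺) = E°cell + E°(anode) = +0.34 + (−0.76) = −0.42 V.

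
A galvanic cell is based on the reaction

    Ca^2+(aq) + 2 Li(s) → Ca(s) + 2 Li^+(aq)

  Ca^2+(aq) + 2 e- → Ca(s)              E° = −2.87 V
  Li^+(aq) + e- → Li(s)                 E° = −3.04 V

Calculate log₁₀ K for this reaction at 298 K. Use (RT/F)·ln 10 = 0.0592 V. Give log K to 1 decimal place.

log K = 5.7

The Ca²⁺/Ca couple is reduced (cathode); E°cell = −2.87 − (−3.04) = +0.17 V with n = 2.
At equilibrium E = 0, so log K = nE°cell / 0.0592 = (2)(+0.17) / 0.0592 = 5.7.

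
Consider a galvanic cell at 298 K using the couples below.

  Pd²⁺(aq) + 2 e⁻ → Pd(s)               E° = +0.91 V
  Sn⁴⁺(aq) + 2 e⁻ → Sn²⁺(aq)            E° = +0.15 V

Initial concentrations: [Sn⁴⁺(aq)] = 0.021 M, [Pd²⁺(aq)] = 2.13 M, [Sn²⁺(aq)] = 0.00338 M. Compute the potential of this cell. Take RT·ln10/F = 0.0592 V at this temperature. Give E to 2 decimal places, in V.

Pd²⁺/Pd is reduced (cathode, E° = +0.91 V) and Sn⁴⁺/Sn²⁺ is oxidized (anode).
The standard potential is +0.91 − (+0.15) = +0.76 V and the balanced reaction transfers n = 2 electrons.
Balancing gives Pd²⁺(aq) + Sn²⁺(aq) → Pd(s) + Sn⁴⁺(aq); hence Q = [Sn⁴⁺(aq)] / ([Pd²⁺(aq)]·[Sn²⁺(aq)]) = 2.92 (log Q = 0.465).
By the Nernst equation, E = +0.76 − (0.0592/2)·(0.465) = +0.75 V.

+0.75 V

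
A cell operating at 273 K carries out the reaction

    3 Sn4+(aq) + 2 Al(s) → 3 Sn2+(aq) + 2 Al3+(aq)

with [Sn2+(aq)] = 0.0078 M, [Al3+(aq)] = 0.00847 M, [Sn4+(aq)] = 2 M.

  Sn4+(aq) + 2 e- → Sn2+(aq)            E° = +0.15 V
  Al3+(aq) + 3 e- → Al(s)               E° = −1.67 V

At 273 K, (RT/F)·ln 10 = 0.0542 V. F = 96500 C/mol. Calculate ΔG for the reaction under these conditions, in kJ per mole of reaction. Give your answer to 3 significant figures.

−1110 kJ/mol

E°cell = +0.15 − (−1.67) = +1.82 V; the balanced reaction transfers n = 6 electrons.
The reaction quotient is ([Sn2+(aq)]^3·[Al3+(aq)]^2) / [Sn4+(aq)]^3 = 4.26×10^−12; by Nernst, E = +1.82 − (0.0542/6)(−11.371) = +1.9227 V.
ΔG = −nFE = −(6)(96500)(+1.9227) J/mol = −1110 kJ/mol.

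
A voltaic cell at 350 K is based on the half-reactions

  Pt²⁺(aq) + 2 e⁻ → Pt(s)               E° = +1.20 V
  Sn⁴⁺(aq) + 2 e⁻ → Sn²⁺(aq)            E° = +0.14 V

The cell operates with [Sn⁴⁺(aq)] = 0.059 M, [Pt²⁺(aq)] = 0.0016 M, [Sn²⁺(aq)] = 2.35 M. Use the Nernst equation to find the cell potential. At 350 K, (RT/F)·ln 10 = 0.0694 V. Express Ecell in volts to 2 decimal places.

+1.02 V

The Pt²⁺/Pt couple has the more positive E°, so it is the cathode; Sn⁴⁺/Sn²⁺ is the anode.
E°cell = +1.20 − (+0.14) = +1.06 V, with n = 2 electrons transferred.
For the overall reaction Pt²⁺(aq) + Sn²⁺(aq) → Pt(s) + Sn⁴⁺(aq), Q = [Sn⁴⁺(aq)] / ([Pt²⁺(aq)]·[Sn²⁺(aq)]) = 15.7, giving log Q = 1.196.
By the Nernst equation, E = +1.06 − (0.0694/2)·(1.196) = +1.02 V.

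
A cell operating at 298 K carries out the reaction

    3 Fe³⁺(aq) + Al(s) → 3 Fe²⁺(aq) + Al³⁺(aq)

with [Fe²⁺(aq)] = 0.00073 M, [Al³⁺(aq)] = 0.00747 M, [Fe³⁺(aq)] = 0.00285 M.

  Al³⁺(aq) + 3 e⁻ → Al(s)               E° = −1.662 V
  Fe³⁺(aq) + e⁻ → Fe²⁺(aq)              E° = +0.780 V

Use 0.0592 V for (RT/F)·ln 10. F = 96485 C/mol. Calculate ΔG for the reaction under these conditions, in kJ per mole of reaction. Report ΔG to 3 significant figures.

E°cell = +0.780 − (−1.662) = +2.442 V; the balanced reaction transfers n = 3 electrons.
Here Q = ([Fe²⁺(aq)]^3·[Al³⁺(aq)]) / [Fe³⁺(aq)]^3 = 0.000126 (log Q = −3.901), giving E = +2.442 − (0.0592/3)·(−3.901) = +2.5190 V.
ΔG = −nFE = −(3)(96485)(+2.5190) J/mol = −729 kJ/mol.

−729 kJ/mol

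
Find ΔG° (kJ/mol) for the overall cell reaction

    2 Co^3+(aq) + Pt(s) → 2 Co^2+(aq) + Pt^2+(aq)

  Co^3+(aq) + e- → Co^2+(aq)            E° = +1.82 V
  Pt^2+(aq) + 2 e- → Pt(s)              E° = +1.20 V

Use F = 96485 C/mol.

−120 kJ/mol

In the reaction as written Co^3+(aq) is reduced, so the Co³⁺/Co²⁺ couple is the cathode and Pt²⁺/Pt is the anode.
E°cell = +1.82 − (+1.20) = +0.62 V; balancing electrons gives n = 2.
ΔG° = −nFE°cell = −(2)(96485)(+0.62) J/mol = −120 kJ/mol.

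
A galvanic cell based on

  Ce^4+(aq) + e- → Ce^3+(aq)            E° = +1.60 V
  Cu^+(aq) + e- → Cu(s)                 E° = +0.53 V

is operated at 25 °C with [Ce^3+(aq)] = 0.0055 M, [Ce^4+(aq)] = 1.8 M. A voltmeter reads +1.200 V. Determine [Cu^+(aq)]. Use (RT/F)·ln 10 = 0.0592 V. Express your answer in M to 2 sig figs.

2.1 M

The Ce⁴⁺/Ce³⁺ couple has the larger reduction potential, so it is the cathode: E°cell = +1.60 − (+0.53) = +1.07 V and n = 1.
Since E = E° − (0.0592/n)·log Q, log Q = n(E° − E)/0.0592 = −2.196.
The balanced reaction is Ce^4+(aq) + Cu(s) → Ce^3+(aq) + Cu^+(aq), so Q = ([Ce^3+(aq)]·[Cu^+(aq)]) / [Ce^4+(aq)].
Isolating [Cu^+(aq)] in Q = 10^{−2.196} yields log [Cu^+(aq)] = 0.319, i.e. 2.1 M.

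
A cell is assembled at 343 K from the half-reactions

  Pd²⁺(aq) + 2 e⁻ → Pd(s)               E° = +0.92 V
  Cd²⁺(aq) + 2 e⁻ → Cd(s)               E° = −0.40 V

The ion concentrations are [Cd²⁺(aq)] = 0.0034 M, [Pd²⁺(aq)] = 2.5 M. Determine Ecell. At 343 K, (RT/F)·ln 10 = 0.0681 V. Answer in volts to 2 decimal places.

+1.42 V

The Pd²⁺/Pd couple has the more positive E°, so it is the cathode; Cd²⁺/Cd is the anode.
E°cell = E°cat − E°an = +0.92 − (−0.40) = +1.32 V; n = 2.
The balanced reaction is Pd²⁺(aq) + Cd(s) → Pd(s) + Cd²⁺(aq), so Q = [Cd²⁺(aq)] / [Pd²⁺(aq)] = 0.00136 and log Q = −2.866.
E = E° − (0.0681/n)·log Q = +1.32 − (0.0681/2)(−2.866) = +1.42 V.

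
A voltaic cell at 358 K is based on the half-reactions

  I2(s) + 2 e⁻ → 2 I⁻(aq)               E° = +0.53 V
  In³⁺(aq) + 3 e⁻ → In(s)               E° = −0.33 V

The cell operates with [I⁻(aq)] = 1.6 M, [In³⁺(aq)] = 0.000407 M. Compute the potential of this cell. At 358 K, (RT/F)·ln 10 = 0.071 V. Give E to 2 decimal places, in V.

+0.93 V

The I₂/I⁻ couple has the more positive E°, so it is the cathode; In³⁺/In is the anode.
E°cell = +0.53 − (−0.33) = +0.86 V, with n = 6 electrons transferred.
The balanced reaction is 3 I2(s) + 2 In(s) → 6 I⁻(aq) + 2 In³⁺(aq), so Q = [I⁻(aq)]^6·[In³⁺(aq)]^2 = 2.78×10^−6 and log Q = −5.556.
Applying E = E° − (RT ln10/nF)·log Q gives +0.86 − (0.071/6)(−5.556) = +0.93 V.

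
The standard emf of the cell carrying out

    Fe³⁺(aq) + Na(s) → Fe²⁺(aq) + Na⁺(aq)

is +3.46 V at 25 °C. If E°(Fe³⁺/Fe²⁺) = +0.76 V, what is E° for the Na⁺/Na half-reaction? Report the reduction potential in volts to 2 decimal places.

In the reaction as written the Fe³⁺/Fe²⁺ couple is reduced (cathode) and Na⁺/Na is oxidized (anode), so E°cell = E°(Fe³⁺/Fe²⁺) − E°(Na⁺/Na).
E°(Na⁺/Na) = E°(cathode) − E°cell = +0.76 − (+3.46) = −2.70 V.

−2.70 V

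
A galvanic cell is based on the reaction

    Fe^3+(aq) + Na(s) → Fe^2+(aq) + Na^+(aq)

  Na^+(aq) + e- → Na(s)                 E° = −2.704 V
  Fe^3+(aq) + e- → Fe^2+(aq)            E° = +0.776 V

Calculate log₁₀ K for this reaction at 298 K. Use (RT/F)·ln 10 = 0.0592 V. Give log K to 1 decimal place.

The Fe³⁺/Fe²⁺ couple is reduced (cathode); E°cell = +0.776 − (−2.704) = +3.480 V with n = 1.
At equilibrium E = 0, so log K = nE°cell / 0.0592 = (1)(+3.480) / 0.0592 = 58.8.

log K = 58.8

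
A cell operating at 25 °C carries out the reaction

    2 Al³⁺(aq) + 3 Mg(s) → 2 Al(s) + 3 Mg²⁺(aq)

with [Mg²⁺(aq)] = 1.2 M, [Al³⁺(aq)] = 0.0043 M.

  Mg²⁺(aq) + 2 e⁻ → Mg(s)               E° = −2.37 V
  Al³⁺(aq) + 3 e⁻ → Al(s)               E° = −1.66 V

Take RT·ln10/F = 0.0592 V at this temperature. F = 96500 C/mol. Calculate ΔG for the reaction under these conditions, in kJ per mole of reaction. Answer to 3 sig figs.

−383 kJ/mol

The standard cell potential is −1.66 − (−2.37) = +0.71 V, with n = 6 electrons in the balanced equation.
Here Q = [Mg²⁺(aq)]^3 / [Al³⁺(aq)]^2 = 9.35×10^4 (log Q = 4.971), giving E = +0.71 − (0.0592/6)·(4.971) = +0.6610 V.
Then ΔG = −nFE = −6 × 96500 × +0.6610 J/mol = −383 kJ/mol.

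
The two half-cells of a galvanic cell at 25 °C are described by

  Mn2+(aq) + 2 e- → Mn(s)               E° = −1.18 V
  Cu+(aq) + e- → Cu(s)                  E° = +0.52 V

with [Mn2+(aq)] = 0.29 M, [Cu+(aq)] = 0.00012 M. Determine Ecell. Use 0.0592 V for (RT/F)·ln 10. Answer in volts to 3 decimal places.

+1.484 V

The Cu⁺/Cu couple has the more positive E°, so it is the cathode; Mn²⁺/Mn is the anode.
E°cell = E°cat − E°an = +0.52 − (−1.18) = +1.70 V; n = 2.
Balancing gives 2 Cu+(aq) + Mn(s) → 2 Cu(s) + Mn2+(aq); hence Q = [Mn2+(aq)] / [Cu+(aq)]^2 = 2.01×10^7 (log Q = 7.304).
E = E° − (0.0592/n)·log Q = +1.70 − (0.0592/2)(7.304) = +1.484 V.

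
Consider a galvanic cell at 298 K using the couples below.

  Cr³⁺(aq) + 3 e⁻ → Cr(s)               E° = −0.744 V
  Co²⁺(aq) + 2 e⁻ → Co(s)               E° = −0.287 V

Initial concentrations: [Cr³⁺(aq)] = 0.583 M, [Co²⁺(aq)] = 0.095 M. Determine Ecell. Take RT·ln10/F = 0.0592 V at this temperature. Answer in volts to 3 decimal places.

+0.431 V

Co²⁺/Co is reduced (cathode, E° = −0.287 V) and Cr³⁺/Cr is oxidized (anode).
E°cell = −0.287 − (−0.744) = +0.457 V, with n = 6 electrons transferred.
The balanced reaction is 3 Co²⁺(aq) + 2 Cr(s) → 3 Co(s) + 2 Cr³⁺(aq), so Q = [Cr³⁺(aq)]^2 / [Co²⁺(aq)]^3 = 396 and log Q = 2.598.
Applying E = E° − (RT ln10/nF)·log Q gives +0.457 − (0.0592/6)(2.598) = +0.431 V.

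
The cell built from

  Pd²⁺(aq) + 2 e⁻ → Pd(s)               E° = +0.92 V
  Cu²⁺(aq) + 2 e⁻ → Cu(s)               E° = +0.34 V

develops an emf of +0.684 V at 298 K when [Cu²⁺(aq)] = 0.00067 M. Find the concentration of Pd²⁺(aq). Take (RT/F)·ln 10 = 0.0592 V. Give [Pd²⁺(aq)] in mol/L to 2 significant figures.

2.2 M

The Pd²⁺/Pd couple has the larger reduction potential, so it is the cathode: E°cell = +0.92 − (+0.34) = +0.58 V and n = 2.
Since E = E° − (0.0592/n)·log Q, log Q = n(E° − E)/0.0592 = −3.514.
For Pd²⁺(aq) + Cu(s) → Pd(s) + Cu²⁺(aq), the reaction quotient is Q = [Cu²⁺(aq)] / [Pd²⁺(aq)].
Solving for the unknown gives log [Pd²⁺(aq)] = 0.340, so [Pd²⁺(aq)] ≈ 2.2 M.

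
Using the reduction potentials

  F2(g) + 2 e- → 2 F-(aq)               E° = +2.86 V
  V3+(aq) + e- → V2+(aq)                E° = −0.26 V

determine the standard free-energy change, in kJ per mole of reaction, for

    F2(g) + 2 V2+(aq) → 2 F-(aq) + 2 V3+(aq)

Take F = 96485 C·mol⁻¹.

−602 kJ/mol

In the reaction as written F2(g) is reduced, so the F₂/F⁻ couple is the cathode and V³⁺/V²⁺ is the anode.
E°cell = +2.86 − (−0.26) = +3.12 V; balancing electrons gives n = 2.
ΔG° = −nFE°cell = −(2)(96485)(+3.12) J/mol = −602 kJ/mol.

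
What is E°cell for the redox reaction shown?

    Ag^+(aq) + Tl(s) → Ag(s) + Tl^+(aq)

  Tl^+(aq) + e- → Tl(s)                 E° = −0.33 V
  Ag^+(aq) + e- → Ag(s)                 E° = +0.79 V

+1.12 V

In the reaction as written, Ag^+(aq) is reduced (cathode) and Tl^+(aq) is produced by oxidation at the anode.
E°cell = E°(cathode) − E°(anode) = +0.79 − (−0.33) = +1.12 V.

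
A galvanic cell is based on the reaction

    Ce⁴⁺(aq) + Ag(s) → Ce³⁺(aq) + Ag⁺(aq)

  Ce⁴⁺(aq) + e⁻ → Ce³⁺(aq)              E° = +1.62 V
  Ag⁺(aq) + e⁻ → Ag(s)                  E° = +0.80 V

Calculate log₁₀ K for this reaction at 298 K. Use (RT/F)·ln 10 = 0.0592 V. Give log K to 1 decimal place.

The Ce⁴⁺/Ce³⁺ couple is reduced (cathode); E°cell = +1.62 − (+0.80) = +0.82 V with n = 1.
At equilibrium E = 0, so log K = nE°cell / 0.0592 = (1)(+0.82) / 0.0592 = 13.9.

log K = 13.9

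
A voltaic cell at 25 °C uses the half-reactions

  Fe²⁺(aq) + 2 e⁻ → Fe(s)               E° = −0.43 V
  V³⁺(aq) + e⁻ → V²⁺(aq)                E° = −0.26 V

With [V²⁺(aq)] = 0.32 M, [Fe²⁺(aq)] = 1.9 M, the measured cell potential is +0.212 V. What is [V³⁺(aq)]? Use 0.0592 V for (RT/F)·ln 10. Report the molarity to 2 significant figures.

The V³⁺/V²⁺ couple has the larger reduction potential, so it is the cathode: E°cell = −0.26 − (−0.43) = +0.17 V and n = 2.
Since E = E° − (0.0592/n)·log Q, log Q = n(E° − E)/0.0592 = −1.419.
The balanced reaction is 2 V³⁺(aq) + Fe(s) → 2 V²⁺(aq) + Fe²⁺(aq), so Q = ([V²⁺(aq)]^2·[Fe²⁺(aq)]) / [V³⁺(aq)]^2.
Substituting the known concentrations and solving, log [V³⁺(aq)] = 0.354 and [V³⁺(aq)] = 2.3 M.

2.3 M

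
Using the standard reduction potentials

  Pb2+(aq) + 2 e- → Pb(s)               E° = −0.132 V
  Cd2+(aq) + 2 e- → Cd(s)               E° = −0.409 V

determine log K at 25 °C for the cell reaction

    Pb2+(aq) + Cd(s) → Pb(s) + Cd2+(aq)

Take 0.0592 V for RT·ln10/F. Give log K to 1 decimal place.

log K = 9.4

The Pb²⁺/Pb couple is reduced (cathode); E°cell = −0.132 − (−0.409) = +0.277 V with n = 2.
At equilibrium E = 0, so log K = nE°cell / 0.0592 = (2)(+0.277) / 0.0592 = 9.4.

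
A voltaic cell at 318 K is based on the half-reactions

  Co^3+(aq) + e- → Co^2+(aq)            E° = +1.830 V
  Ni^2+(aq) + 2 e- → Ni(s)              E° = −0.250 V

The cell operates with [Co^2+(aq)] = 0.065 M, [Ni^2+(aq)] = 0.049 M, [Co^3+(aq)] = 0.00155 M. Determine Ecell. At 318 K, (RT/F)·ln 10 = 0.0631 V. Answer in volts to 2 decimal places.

Co³⁺/Co²⁺ is reduced (cathode, E° = +1.830 V) and Ni²⁺/Ni is oxidized (anode).
The standard potential is +1.830 − (−0.250) = +2.080 V and the balanced reaction transfers n = 2 electrons.
Balancing gives 2 Co^3+(aq) + Ni(s) → 2 Co^2+(aq) + Ni^2+(aq); hence Q = ([Co^2+(aq)]^2·[Ni^2+(aq)]) / [Co^3+(aq)]^2 = 86.2 (log Q = 1.935).
By the Nernst equation, E = +2.080 − (0.0631/2)·(1.935) = +2.02 V.

+2.02 V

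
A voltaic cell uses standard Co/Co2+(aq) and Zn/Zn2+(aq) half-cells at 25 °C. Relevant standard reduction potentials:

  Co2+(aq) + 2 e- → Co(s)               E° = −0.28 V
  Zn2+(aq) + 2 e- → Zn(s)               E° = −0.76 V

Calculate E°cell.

The Co²⁺/Co couple has the higher E°, so Co ion is reduced (cathode) and Zn is oxidized (anode).
E°cell = E°(cathode) − E°(anode) = −0.28 − (−0.76) = +0.48 V.

+0.48 V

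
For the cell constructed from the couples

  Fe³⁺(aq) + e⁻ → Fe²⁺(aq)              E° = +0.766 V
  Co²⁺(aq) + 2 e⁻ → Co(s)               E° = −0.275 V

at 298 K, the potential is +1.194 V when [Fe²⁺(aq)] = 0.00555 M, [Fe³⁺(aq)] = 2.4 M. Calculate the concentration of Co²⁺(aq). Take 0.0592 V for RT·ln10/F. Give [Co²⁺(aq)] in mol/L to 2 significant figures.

1.3 M

Fe³⁺/Fe²⁺ is the cathode (higher E°); E°cell = +0.766 − (−0.275) = +1.041 V with n = 2.
Rearranging E = E° − (0.0592/n)·log Q gives log Q = 2(+1.041 − (+1.194))/0.0592 = −5.169.
For 2 Fe³⁺(aq) + Co(s) → 2 Fe²⁺(aq) + Co²⁺(aq), the reaction quotient is Q = ([Fe²⁺(aq)]^2·[Co²⁺(aq)]) / [Fe³⁺(aq)]^2.
Substituting the known concentrations and solving, log [Co²⁺(aq)] = 0.103 and [Co²⁺(aq)] = 1.3 M.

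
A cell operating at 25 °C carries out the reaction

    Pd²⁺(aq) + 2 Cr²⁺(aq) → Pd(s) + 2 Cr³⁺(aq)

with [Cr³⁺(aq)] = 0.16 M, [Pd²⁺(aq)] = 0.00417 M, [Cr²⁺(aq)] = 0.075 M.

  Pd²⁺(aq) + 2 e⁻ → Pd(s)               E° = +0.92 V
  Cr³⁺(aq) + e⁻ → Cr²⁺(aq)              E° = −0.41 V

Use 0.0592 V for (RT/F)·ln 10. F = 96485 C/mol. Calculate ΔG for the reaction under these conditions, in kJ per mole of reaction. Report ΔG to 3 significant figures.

−239 kJ/mol

With Pd²⁺/Pd reduced at the cathode, E°cell = +0.92 − (−0.41) = +1.33 V and n = 2.
Here Q = [Cr³⁺(aq)]^2 / ([Pd²⁺(aq)]·[Cr²⁺(aq)]^2) = 1.09×10^3 (log Q = 3.038), giving E = +1.33 − (0.0592/2)·(3.038) = +1.2401 V.
ΔG = −nFE = −(2)(96485)(+1.2401) J/mol = −239 kJ/mol.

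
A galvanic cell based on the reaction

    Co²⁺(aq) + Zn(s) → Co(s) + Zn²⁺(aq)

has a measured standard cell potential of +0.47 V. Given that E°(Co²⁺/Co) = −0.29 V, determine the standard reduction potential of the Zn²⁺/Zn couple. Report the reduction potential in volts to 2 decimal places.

In the reaction as written the Co²⁺/Co couple is reduced (cathode) and Zn²⁺/Zn is oxidized (anode), so E°cell = E°(Co²⁺/Co) − E°(Zn²⁺/Zn).
E°(Zn²⁺/Zn) = E°(cathode) − E°cell = −0.29 − (+0.47) = −0.76 V.

−0.76 V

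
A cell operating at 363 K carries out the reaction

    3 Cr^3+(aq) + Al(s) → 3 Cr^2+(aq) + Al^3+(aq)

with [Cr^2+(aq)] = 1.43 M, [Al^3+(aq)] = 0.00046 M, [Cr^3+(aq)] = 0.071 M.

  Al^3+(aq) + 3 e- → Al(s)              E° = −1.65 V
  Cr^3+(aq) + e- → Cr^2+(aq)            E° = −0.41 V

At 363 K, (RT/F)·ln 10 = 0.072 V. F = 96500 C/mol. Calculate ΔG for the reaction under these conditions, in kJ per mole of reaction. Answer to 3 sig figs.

The standard cell potential is −0.41 − (−1.65) = +1.24 V, with n = 3 electrons in the balanced equation.
Q = ([Cr^2+(aq)]^3·[Al^3+(aq)]) / [Cr^3+(aq)]^3 = 3.76, so log Q = 0.575 and E = +1.24 − (0.072/3)(0.575) = +1.2262 V.
Then ΔG = −nFE = −3 × 96500 × +1.2262 J/mol = −355 kJ/mol.

−355 kJ/mol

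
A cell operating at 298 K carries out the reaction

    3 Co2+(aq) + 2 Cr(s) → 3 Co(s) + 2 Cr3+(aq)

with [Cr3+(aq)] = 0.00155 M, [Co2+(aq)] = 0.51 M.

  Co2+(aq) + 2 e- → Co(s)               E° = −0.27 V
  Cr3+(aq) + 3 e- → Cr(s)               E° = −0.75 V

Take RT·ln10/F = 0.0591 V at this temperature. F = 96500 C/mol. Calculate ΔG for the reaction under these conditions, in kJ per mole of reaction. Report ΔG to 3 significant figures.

−305 kJ/mol

With Co²⁺/Co reduced at the cathode, E°cell = −0.27 − (−0.75) = +0.48 V and n = 6.
The reaction quotient is [Cr3+(aq)]^2 / [Co2+(aq)]^3 = 1.81×10^−5; by Nernst, E = +0.48 − (0.0591/6)(−4.742) = +0.5267 V.
Finally ΔG = −nFE = −(6)(96500 C/mol)(+0.5267 V) = −305 kJ/mol.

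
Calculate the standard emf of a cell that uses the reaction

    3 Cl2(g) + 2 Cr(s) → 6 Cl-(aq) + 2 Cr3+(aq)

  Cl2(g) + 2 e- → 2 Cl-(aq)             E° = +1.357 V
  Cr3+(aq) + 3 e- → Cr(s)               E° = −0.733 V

+2.090 V

Cl2(g) gains electrons, so the Cl₂/Cl⁻ couple is the cathode; the Cr³⁺/Cr couple is the anode.
E°cell = E°(cathode) − E°(anode) = +1.357 − (−0.733) = +2.090 V.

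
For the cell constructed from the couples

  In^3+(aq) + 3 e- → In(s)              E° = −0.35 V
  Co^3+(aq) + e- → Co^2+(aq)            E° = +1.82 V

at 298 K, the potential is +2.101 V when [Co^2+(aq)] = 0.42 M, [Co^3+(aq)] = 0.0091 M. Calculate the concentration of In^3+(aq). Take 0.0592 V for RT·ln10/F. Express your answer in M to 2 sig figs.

0.032 M

The Co³⁺/Co²⁺ couple has the larger reduction potential, so it is the cathode: E°cell = +1.82 − (−0.35) = +2.17 V and n = 3.
Rearranging E = E° − (0.0592/n)·log Q gives log Q = 3(+2.17 − (+2.101))/0.0592 = 3.497.
For 3 Co^3+(aq) + In(s) → 3 Co^2+(aq) + In^3+(aq), the reaction quotient is Q = ([Co^2+(aq)]^3·[In^3+(aq)]) / [Co^3+(aq)]^3.
Isolating [In^3+(aq)] in Q = 10^{3.497} yields log [In^3+(aq)] = −1.496, i.e. 0.032 M.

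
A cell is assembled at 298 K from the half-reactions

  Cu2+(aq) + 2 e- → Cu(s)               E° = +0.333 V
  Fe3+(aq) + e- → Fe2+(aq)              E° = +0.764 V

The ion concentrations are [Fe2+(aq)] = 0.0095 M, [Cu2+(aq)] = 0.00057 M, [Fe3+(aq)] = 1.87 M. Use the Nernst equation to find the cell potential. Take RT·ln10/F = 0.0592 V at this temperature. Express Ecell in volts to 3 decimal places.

+0.663 V

The Fe³⁺/Fe²⁺ couple has the more positive E°, so it is the cathode; Cu²⁺/Cu is the anode.
E°cell = +0.764 − (+0.333) = +0.431 V, with n = 2 electrons transferred.
For the overall reaction 2 Fe3+(aq) + Cu(s) → 2 Fe2+(aq) + Cu2+(aq), Q = ([Fe2+(aq)]^2·[Cu2+(aq)]) / [Fe3+(aq)]^2 = 1.47×10^−8, giving log Q = −7.832.
By the Nernst equation, E = +0.431 − (0.0592/2)·(−7.832) = +0.663 V.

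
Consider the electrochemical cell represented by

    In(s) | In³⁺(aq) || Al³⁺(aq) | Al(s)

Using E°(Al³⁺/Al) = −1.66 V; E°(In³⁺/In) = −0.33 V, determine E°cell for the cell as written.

By convention the left-hand electrode in cell notation is the anode (oxidation) and the right-hand electrode is the cathode (reduction).
E°cell = E°(right) − E°(left) = −1.66 − (−0.33) = −1.33 V.
The negative sign shows that, as written, the cell would require an external voltage to drive the reaction.

−1.33 V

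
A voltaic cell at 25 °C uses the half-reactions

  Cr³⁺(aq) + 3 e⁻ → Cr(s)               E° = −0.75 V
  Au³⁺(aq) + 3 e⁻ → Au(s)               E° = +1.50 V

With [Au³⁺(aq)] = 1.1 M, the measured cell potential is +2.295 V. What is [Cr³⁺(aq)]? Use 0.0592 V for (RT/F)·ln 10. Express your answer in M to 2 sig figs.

0.0058 M

With Au³⁺/Au at the cathode and Cr³⁺/Cr at the anode, E°cell = +1.50 − (−0.75) = +2.25 V (n = 3).
From the Nernst equation, log Q = n(E° − E)/0.0592 = 3·(+2.25 − (+2.295))/0.0592 = −2.280.
Balancing electrons gives Au³⁺(aq) + Cr(s) → Au(s) + Cr³⁺(aq); thus Q = [Cr³⁺(aq)] / [Au³⁺(aq)].
Solving for the unknown gives log [Cr³⁺(aq)] = −2.239, so [Cr³⁺(aq)] ≈ 0.0058 M.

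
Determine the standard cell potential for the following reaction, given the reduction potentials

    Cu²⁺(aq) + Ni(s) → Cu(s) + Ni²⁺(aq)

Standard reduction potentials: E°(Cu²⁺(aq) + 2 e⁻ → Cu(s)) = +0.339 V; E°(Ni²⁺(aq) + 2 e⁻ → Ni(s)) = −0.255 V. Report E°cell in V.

Cu²⁺(aq) gains electrons, so the Cu²⁺/Cu couple is the cathode; the Ni²⁺/Ni couple is the anode.
E°cell = E°(cathode) − E°(anode) = +0.339 − (−0.255) = +0.594 V.

+0.594 V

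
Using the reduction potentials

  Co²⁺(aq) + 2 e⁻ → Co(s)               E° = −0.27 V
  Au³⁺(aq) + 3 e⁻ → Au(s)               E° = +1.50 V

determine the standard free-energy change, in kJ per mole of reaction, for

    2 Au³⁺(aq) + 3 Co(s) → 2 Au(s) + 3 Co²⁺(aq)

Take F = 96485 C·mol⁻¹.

−1025 kJ/mol

In the reaction as written Au³⁺(aq) is reduced, so the Au³⁺/Au couple is the cathode and Co²⁺/Co is the anode.
E°cell = +1.50 − (−0.27) = +1.77 V; balancing electrons gives n = 6.
ΔG° = −nFE°cell = −(6)(96485)(+1.77) J/mol = −1025 kJ/mol.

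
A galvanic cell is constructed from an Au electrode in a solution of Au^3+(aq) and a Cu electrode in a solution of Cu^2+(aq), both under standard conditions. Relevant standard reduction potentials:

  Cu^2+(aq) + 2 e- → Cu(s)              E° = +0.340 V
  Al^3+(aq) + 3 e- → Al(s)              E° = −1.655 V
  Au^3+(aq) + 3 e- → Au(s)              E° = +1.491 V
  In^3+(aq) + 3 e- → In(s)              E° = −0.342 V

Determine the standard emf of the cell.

+1.151 V

Of the two couples in this cell, the one with the more positive reduction potential is reduced at the cathode: here that is Au³⁺/Au (+1.491 V); Cu²⁺/Cu (+0.340 V) is the anode.
E°cell = E°(cathode) − E°(anode) = +1.491 − (+0.340) = +1.151 V.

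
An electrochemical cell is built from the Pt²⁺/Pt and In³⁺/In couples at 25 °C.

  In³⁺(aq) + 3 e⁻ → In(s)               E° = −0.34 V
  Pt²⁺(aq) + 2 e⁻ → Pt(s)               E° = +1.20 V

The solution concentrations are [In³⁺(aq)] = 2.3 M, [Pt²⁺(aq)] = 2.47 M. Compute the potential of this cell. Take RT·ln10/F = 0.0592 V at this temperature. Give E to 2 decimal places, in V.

Pt²⁺/Pt is reduced (cathode, E° = +1.20 V) and In³⁺/In is oxidized (anode).
E°cell = E°cat − E°an = +1.20 − (−0.34) = +1.54 V; n = 6.
For the overall reaction 3 Pt²⁺(aq) + 2 In(s) → 3 Pt(s) + 2 In³⁺(aq), Q = [In³⁺(aq)]^2 / [Pt²⁺(aq)]^3 = 0.351, giving log Q = −0.455.
Applying E = E° − (RT ln10/nF)·log Q gives +1.54 − (0.0592/6)(−0.455) = +1.54 V.

+1.54 V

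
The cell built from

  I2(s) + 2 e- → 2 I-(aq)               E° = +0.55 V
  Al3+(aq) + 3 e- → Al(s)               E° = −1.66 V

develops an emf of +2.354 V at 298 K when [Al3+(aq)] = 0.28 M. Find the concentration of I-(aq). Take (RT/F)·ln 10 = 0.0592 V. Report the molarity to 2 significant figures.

With I₂/I⁻ at the cathode and Al³⁺/Al at the anode, E°cell = +0.55 − (−1.66) = +2.21 V (n = 6).
Since E = E° − (0.0592/n)·log Q, log Q = n(E° − E)/0.0592 = −14.595.
The balanced reaction is 3 I2(s) + 2 Al(s) → 6 I-(aq) + 2 Al3+(aq), so Q = [I-(aq)]^6·[Al3+(aq)]^2.
Substituting the known concentrations and solving, log [I-(aq)] = −2.248 and [I-(aq)] = 0.0056 M.

0.0056 M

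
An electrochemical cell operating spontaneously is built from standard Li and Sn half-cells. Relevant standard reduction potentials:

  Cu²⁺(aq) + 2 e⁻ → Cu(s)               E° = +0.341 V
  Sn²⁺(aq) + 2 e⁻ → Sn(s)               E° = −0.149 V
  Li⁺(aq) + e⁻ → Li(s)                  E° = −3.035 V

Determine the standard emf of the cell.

+2.886 V

Of the two couples in this cell, the one with the more positive reduction potential is reduced at the cathode: here that is Sn²⁺/Sn (−0.149 V); Li⁺/Li (−3.035 V) is the anode.
E°cell = E°(cathode) − E°(anode) = −0.149 − (−3.035) = +2.886 V.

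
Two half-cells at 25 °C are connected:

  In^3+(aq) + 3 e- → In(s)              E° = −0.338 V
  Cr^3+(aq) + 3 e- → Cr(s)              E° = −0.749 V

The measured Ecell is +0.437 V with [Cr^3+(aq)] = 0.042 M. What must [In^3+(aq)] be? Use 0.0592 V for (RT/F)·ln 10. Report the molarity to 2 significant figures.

0.87 M

In³⁺/In is the cathode (higher E°); E°cell = −0.338 − (−0.749) = +0.411 V with n = 3.
Rearranging E = E° − (0.0592/n)·log Q gives log Q = 3(+0.411 − (+0.437))/0.0592 = −1.318.
Balancing electrons gives In^3+(aq) + Cr(s) → In(s) + Cr^3+(aq); thus Q = [Cr^3+(aq)] / [In^3+(aq)].
Isolating [In^3+(aq)] in Q = 10^{−1.318} yields log [In^3+(aq)] = −0.059, i.e. 0.87 M.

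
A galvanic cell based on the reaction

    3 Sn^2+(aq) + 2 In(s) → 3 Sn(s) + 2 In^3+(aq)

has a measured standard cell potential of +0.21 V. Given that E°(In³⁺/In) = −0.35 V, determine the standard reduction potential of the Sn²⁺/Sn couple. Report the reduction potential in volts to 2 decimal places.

In the reaction as written the Sn²⁺/Sn couple is reduced (cathode) and In³⁺/In is oxidized (anode), so E°cell = E°(Sn²⁺/Sn) − E°(In³⁺/In).
E°(Sn²⁺/Sn) = E°cell + E°(anode) = +0.21 + (−0.35) = −0.14 V.

−0.14 V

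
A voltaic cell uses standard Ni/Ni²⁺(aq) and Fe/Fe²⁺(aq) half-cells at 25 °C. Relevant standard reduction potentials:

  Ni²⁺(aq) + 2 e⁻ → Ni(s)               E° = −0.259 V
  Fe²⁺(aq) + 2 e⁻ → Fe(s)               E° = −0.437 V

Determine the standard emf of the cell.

The Ni²⁺/Ni couple has the higher E°, so Ni ion is reduced (cathode) and Fe is oxidized (anode).
E°cell = E°(cathode) − E°(anode) = −0.259 − (−0.437) = +0.178 V.

+0.178 V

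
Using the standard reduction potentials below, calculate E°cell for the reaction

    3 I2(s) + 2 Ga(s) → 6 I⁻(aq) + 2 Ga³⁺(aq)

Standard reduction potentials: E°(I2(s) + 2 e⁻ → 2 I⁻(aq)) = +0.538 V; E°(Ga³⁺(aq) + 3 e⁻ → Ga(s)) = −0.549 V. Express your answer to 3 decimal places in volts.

In the reaction as written, I2(s) is reduced (cathode) and Ga³⁺(aq) is produced by oxidation at the anode.
E°cell = E°(cathode) − E°(anode) = +0.538 − (−0.549) = +1.087 V.

+1.087 V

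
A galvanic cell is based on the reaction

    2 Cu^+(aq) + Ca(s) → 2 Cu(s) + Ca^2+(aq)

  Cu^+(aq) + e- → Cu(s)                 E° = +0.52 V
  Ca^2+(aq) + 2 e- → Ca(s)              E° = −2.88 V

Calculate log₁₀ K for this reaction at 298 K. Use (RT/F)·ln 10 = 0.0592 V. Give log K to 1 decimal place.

The Cu⁺/Cu couple is reduced (cathode); E°cell = +0.52 − (−2.88) = +3.40 V with n = 2.
At equilibrium E = 0, so log K = nE°cell / 0.0592 = (2)(+3.40) / 0.0592 = 114.9.

log K = 114.9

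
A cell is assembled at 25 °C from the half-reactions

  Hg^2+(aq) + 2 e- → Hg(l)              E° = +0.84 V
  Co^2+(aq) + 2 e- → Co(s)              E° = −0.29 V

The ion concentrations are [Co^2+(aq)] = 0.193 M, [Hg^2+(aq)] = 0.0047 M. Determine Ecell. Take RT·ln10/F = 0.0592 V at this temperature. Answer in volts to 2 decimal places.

Hg²⁺/Hg is reduced (cathode, E° = +0.84 V) and Co²⁺/Co is oxidized (anode).
E°cell = E°cat − E°an = +0.84 − (−0.29) = +1.13 V; n = 2.
For the overall reaction Hg^2+(aq) + Co(s) → Hg(l) + Co^2+(aq), Q = [Co^2+(aq)] / [Hg^2+(aq)] = 41.1, giving log Q = 1.613.
By the Nernst equation, E = +1.13 − (0.0592/2)·(1.613) = +1.08 V.

+1.08 V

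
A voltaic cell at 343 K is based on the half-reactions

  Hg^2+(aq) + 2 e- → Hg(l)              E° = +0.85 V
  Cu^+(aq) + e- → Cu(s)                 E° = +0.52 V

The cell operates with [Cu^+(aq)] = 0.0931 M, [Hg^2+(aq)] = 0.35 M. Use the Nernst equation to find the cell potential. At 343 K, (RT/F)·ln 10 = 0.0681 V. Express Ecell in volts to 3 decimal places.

+0.385 V

The Hg²⁺/Hg couple has the more positive E°, so it is the cathode; Cu⁺/Cu is the anode.
E°cell = E°cat − E°an = +0.85 − (+0.52) = +0.33 V; n = 2.
For the overall reaction Hg^2+(aq) + 2 Cu(s) → Hg(l) + 2 Cu^+(aq), Q = [Cu^+(aq)]^2 / [Hg^2+(aq)] = 0.0248, giving log Q = −1.606.
Applying E = E° − (RT ln10/nF)·log Q gives +0.33 − (0.0681/2)(−1.606) = +0.385 V.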